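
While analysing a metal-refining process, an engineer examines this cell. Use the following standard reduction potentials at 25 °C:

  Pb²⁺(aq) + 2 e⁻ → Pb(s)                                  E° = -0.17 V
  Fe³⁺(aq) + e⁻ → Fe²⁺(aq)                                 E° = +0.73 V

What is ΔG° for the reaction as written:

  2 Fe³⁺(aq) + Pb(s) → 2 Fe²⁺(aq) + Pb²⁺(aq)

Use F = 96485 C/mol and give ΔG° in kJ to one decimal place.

As written, Fe³⁺/Fe²⁺ is reduced (cathode) and Pb²⁺/Pb is oxidised (anode), so E°cell = (+0.73) − (-0.17) = +0.90 V.
Balancing electrons gives n = 2.
ΔG° = −nFE° = −(2)(96485)(+0.90) = -173,673 J = -173.7 kJ.

-173.7 kJ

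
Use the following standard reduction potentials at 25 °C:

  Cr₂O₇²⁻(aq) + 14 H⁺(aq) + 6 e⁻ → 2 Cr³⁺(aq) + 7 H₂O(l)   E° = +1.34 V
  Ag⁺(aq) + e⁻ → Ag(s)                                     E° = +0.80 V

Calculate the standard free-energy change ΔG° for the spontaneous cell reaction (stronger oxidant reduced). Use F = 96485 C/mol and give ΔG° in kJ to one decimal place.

Cr₂O₇²⁻/Cr³⁺ (E° = +1.34 V) is the cathode; Ag⁺/Ag (E° = +0.80 V) is the anode, so E°cell = +0.54 V.
Balancing electrons gives n = 6 (lcm of 6 and 1).
ΔG° = −nFE° = −(6)(96485)(+0.54) = -312,611 J = -312.6 kJ.

-312.6 kJ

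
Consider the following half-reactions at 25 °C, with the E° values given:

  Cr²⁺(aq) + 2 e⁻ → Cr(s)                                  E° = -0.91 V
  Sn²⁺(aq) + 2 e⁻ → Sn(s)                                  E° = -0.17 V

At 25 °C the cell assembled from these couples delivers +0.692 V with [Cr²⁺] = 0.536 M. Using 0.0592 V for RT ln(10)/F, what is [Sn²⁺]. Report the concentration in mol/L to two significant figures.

0.013 M

Sn²⁺/Sn is the cathode, Cr²⁺/Cr the anode: E°cell = +0.74 V, n = 2.
Overall reaction: Sn²⁺(aq) + Cr(s) → Sn(s) + Cr²⁺(aq); Q = [Cr²⁺]^1/[Sn²⁺]^1.
From E = E° − (0.0592/n) log Q: log Q = (E° − E)·n/0.0592 = (+0.74 − (+0.692))·2/0.0592 = 1.6216.
So 1·log[Sn²⁺] = 1·log(0.536) − log Q = -0.2708 − (1.6216) = -1.8924; [Sn²⁺] = 10^(-1.8924) ≈ 0.013 M.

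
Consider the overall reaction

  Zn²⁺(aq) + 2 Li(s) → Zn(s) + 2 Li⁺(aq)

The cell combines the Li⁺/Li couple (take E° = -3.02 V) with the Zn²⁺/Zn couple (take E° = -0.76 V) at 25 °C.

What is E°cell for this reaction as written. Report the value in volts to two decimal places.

The Zn²⁺/Zn couple has the higher reduction potential, so it is the cathode; Li⁺/Li is oxidised at the anode.
E°cell = E°(cathode) − E°(anode) = (-0.76) − (-3.02) = +2.26 V.
Since E°cell > 0, the reaction is spontaneous under standard conditions.

+2.26 V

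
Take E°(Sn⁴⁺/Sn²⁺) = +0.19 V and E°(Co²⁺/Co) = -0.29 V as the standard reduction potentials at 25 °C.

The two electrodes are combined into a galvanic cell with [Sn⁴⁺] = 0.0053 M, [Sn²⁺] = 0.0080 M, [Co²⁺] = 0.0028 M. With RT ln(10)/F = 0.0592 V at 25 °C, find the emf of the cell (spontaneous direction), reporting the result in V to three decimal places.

Sn⁴⁺/Sn²⁺ is the cathode (higher E°), Co²⁺/Co the anode: E°cell = +0.19 − (-0.29) = +0.48 V, n = 2.
Overall: Sn⁴⁺(aq) + Co(s) → Sn²⁺(aq) + Co²⁺(aq)
Q = [Sn²⁺]·[Co²⁺] / ([Sn⁴⁺]); log Q = -2.374.
E = E° − (0.0592/n) log Q = +0.48 − (0.0592/2)(-2.374) = +0.550 V.

+0.550 V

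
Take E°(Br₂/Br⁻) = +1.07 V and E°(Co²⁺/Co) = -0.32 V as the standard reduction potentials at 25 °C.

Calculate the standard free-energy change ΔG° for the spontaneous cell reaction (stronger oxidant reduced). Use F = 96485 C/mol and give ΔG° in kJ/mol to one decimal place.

-268.2 kJ/mol

Br₂/Br⁻ (E° = +1.07 V) is the cathode; Co²⁺/Co (E° = -0.32 V) is the anode, so E°cell = +1.39 V.
Balancing electrons gives n = 2 (lcm of 2 and 2).
ΔG° = −nFE° = −(2)(96485)(+1.39) = -268,228 J = -268.2 kJ/mol.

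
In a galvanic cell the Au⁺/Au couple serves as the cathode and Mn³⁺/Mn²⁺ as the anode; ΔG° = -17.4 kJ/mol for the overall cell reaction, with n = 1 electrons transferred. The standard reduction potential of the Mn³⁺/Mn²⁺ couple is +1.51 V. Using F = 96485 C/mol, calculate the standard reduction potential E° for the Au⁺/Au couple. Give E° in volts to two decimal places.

+1.69 V

E°cell = −ΔG°/(nF) = −(-17.4×10³)/((1)(96485)) = +0.180 V.
Since Au⁺/Au is the cathode and Mn³⁺/Mn²⁺ the anode, E°cell = E°(Au⁺/Au) − E°(Mn³⁺/Mn²⁺).
So E°(Au⁺/Au) = E°cell + E°(Mn³⁺/Mn²⁺) = +0.180 + (+1.51) = +1.69 V.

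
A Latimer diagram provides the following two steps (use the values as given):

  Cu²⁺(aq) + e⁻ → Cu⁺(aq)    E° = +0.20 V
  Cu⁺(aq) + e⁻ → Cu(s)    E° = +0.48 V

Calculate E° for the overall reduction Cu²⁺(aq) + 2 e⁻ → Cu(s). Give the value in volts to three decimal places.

+0.340 V

Since ΔG° = −nFE° is additive over sequential reductions, n₃E°₃ = n₁E°₁ + n₂E°₂.
E°₃ = (1×+0.20 + 1×+0.48) / 2 = (+0.680) / 2 = +0.340 V.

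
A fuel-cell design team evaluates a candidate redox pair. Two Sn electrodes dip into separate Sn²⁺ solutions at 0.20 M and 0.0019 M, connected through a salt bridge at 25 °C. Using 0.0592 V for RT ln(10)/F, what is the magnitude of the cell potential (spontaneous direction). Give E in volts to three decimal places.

For a concentration cell E°cell = 0. The 0.20 M side is the cathode (reduction is favoured where [Sn²⁺] is higher).
With n = 2, E = −(0.0592/2) log([Sn²⁺]ₐₙ/[Sn²⁺]꜀ₐₜ) = −(0.0592/2) log(0.0019/0.2) = −(0.0592/2)(-2.022) = +0.060 V.

+0.060 V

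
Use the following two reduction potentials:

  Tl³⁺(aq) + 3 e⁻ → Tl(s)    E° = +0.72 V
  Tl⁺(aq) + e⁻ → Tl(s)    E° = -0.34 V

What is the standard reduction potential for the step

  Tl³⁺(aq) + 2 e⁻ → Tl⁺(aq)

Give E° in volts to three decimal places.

+1.250 V

Sequential free energies add, so n₃E°₃ = n₁E°₁ + n₂E°₂.
With n₃ = 3, and the known step contributing 1×(-0.34) V, the unknown satisfies 2·E° = 3×(+0.72) − 1×(-0.34) = +2.500.
E° = +2.500 / 2 = +1.250 V.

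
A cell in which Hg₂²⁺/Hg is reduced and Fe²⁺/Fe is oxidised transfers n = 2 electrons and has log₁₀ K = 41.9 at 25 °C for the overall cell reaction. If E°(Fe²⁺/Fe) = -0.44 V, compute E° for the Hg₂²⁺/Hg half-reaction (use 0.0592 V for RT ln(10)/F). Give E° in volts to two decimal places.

E°cell = (0.0592/n)·log K = (0.0592/2)(41.9) = +1.240 V.
Since Hg₂²⁺/Hg is the cathode and Fe²⁺/Fe the anode, E°cell = E°(Hg₂²⁺/Hg) − E°(Fe²⁺/Fe).
So E°(Hg₂²⁺/Hg) = E°cell + E°(Fe²⁺/Fe) = +1.240 + (-0.44) = +0.80 V.

+0.80 V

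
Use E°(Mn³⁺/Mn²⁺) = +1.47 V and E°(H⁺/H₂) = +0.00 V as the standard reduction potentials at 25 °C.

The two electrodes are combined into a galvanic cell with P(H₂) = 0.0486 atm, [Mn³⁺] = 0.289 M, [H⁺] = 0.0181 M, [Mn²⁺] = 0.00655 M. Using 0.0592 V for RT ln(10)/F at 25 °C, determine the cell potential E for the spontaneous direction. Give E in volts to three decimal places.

+1.632 V

Mn³⁺/Mn²⁺ is the cathode (higher E°), H⁺/H₂ the anode: E°cell = +1.47 − (+0.00) = +1.47 V, n = 2.
Overall: 2 Mn³⁺(aq) + H₂(g) → 2 Mn²⁺(aq) + 2 H⁺(aq)
Q = [Mn²⁺]^2·[H⁺]^2 / ([Mn³⁺]^2·P(H₂)); log Q = -5.461.
E = E° − (0.0592/n) log Q = +1.47 − (0.0592/2)(-5.461) = +1.632 V.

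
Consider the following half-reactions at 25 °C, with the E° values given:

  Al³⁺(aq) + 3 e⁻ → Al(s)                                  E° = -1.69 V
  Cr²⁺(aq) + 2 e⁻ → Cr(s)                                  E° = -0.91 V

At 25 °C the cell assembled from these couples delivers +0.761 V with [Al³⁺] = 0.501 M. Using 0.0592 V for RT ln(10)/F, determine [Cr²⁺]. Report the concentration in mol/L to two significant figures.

Cr²⁺/Cr is the cathode, Al³⁺/Al the anode: E°cell = +0.78 V, n = 6.
Overall reaction: 3 Cr²⁺(aq) + 2 Al(s) → 3 Cr(s) + 2 Al³⁺(aq); Q = [Al³⁺]^2/[Cr²⁺]^3.
From E = E° − (0.0592/n) log Q: log Q = (E° − E)·n/0.0592 = (+0.78 − (+0.761))·6/0.0592 = 1.9257.
So 3·log[Cr²⁺] = 2·log(0.501) − log Q = -0.6003 − (1.9257) = -2.5260; log[Cr²⁺] = -2.5260 / 3 = -0.8420; [Cr²⁺] = 10^(-0.8420) ≈ 0.14 M.

0.14 M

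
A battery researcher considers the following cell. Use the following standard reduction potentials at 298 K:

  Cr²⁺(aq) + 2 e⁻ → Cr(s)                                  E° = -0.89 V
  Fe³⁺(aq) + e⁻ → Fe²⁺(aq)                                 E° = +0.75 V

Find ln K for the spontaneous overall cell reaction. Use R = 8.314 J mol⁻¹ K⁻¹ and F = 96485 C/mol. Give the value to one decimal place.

Cathode: Fe³⁺/Fe²⁺; anode: Cr²⁺/Cr. E°cell = (+0.75) − (-0.89) = +1.64 V, with n = 2.
ΔG° = −nFE° = −RT ln K, so ln K = nFE°/(RT) = (2)(96485)(+1.64) / ((8.314)(298)) = 127.734.

127.7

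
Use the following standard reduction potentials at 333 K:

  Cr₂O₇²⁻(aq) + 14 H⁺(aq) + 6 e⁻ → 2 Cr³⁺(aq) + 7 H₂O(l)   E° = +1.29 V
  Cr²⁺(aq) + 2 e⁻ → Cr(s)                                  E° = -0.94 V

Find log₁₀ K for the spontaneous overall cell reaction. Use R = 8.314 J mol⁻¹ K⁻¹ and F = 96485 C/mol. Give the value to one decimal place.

202.5

Cathode: Cr₂O₇²⁻/Cr³⁺; anode: Cr²⁺/Cr. E°cell = (+1.29) − (-0.94) = +2.23 V, with n = 6.
ΔG° = −nFE° = −RT ln K, so ln K = nFE°/(RT) = (6)(96485)(+2.23) / ((8.314)(333)) = 466.296.
log₁₀ K = 466.296 / ln 10 = 202.5.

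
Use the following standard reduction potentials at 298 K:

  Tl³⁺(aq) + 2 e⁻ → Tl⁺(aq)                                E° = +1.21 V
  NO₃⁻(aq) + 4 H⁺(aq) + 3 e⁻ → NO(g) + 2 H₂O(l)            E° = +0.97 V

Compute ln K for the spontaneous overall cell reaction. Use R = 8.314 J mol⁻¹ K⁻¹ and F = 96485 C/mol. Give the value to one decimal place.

Cathode: Tl³⁺/Tl⁺; anode: NO₃⁻/NO. E°cell = (+1.21) − (+0.97) = +0.24 V, with n = 6.
ΔG° = −nFE° = −RT ln K, so ln K = nFE°/(RT) = (6)(96485)(+0.24) / ((8.314)(298)) = 56.078.

56.1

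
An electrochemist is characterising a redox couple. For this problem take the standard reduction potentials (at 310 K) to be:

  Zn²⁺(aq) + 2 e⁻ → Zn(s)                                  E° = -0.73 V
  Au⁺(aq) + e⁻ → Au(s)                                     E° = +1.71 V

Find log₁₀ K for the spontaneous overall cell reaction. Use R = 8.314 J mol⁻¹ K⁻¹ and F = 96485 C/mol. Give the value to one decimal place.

79.3

Cathode: Au⁺/Au; anode: Zn²⁺/Zn. E°cell = (+1.71) − (-0.73) = +2.44 V, with n = 2.
ΔG° = −nFE° = −RT ln K, so ln K = nFE°/(RT) = (2)(96485)(+2.44) / ((8.314)(310)) = 182.687.
log₁₀ K = 182.687 / ln 10 = 79.3.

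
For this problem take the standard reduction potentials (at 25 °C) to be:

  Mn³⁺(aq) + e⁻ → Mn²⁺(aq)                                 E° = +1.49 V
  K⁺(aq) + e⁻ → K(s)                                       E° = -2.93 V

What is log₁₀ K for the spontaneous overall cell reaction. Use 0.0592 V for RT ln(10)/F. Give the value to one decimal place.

Cathode: Mn³⁺/Mn²⁺; anode: K⁺/K. E°cell = +4.42 V, n = 1.
log K = nE°cell / 0.0592 = (1)(+4.42) / 0.0592 = 74.7.

74.7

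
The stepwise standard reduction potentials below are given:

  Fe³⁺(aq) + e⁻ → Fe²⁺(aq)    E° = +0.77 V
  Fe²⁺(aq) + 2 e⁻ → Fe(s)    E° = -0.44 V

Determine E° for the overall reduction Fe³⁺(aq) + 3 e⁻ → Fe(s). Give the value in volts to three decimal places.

-0.037 V

Since ΔG° = −nFE° is additive over sequential reductions, n₃E°₃ = n₁E°₁ + n₂E°₂.
E°₃ = (1×+0.77 + 2×-0.44) / 3 = (-0.110) / 3 = -0.037 V.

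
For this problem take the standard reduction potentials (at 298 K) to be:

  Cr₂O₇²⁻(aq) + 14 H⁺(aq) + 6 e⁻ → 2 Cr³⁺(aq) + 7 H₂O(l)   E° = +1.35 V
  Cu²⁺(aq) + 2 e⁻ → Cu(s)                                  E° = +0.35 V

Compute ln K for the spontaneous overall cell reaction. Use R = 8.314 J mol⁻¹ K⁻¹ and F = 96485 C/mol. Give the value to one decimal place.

233.7

Cathode: Cr₂O₇²⁻/Cr³⁺; anode: Cu²⁺/Cu. E°cell = (+1.35) − (+0.35) = +1.00 V, with n = 6.
ΔG° = −nFE° = −RT ln K, so ln K = nFE°/(RT) = (6)(96485)(+1.00) / ((8.314)(298)) = 233.660.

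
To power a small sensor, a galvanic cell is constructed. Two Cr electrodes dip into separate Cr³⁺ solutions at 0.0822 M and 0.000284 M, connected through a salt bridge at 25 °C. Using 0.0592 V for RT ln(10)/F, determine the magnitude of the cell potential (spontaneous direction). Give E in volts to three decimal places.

+0.049 V

For a concentration cell E°cell = 0. The 0.0822 M side is the cathode (reduction is favoured where [Cr³⁺] is higher).
With n = 3, E = −(0.0592/3) log([Cr³⁺]ₐₙ/[Cr³⁺]꜀ₐₜ) = −(0.0592/3) log(0.000284/0.0822) = −(0.0592/3)(-2.462) = +0.049 V.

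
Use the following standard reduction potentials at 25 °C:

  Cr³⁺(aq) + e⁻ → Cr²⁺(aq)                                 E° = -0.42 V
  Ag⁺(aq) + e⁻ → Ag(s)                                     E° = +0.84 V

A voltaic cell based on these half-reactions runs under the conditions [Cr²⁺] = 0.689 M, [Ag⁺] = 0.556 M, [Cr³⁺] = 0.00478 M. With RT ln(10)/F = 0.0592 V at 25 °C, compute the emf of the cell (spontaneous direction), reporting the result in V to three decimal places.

Ag⁺/Ag is the cathode (higher E°), Cr³⁺/Cr²⁺ the anode: E°cell = +0.84 − (-0.42) = +1.26 V, n = 1.
Overall: Ag⁺(aq) + Cr²⁺(aq) → Ag(s) + Cr³⁺(aq)
Q = [Cr³⁺] / ([Ag⁺]·[Cr²⁺]); log Q = -1.904.
E = E° − (0.0592/n) log Q = +1.26 − (0.0592/1)(-1.904) = +1.373 V.

+1.373 V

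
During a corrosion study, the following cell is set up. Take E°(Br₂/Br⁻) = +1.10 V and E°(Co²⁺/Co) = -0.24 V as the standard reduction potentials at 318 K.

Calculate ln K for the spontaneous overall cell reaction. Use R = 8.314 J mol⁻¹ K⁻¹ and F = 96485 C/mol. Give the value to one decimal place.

Cathode: Br₂/Br⁻; anode: Co²⁺/Co. E°cell = (+1.10) − (-0.24) = +1.34 V, with n = 2.
ΔG° = −nFE° = −RT ln K, so ln K = nFE°/(RT) = (2)(96485)(+1.34) / ((8.314)(318)) = 97.804.

97.8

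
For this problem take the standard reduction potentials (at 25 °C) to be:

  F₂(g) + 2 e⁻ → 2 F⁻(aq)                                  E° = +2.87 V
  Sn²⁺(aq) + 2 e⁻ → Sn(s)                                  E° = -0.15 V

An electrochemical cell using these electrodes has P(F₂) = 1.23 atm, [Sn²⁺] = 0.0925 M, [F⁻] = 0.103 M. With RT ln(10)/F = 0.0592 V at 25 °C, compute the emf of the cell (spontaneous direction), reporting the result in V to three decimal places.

+3.112 V

F₂/F⁻ is the cathode (higher E°), Sn²⁺/Sn the anode: E°cell = +2.87 − (-0.15) = +3.02 V, n = 2.
Overall: F₂(g) + Sn(s) → 2 F⁻(aq) + Sn²⁺(aq)
Q = [F⁻]^2·[Sn²⁺] / (P(F₂)); log Q = -3.098.
E = E° − (0.0592/n) log Q = +3.02 − (0.0592/2)(-3.098) = +3.112 V.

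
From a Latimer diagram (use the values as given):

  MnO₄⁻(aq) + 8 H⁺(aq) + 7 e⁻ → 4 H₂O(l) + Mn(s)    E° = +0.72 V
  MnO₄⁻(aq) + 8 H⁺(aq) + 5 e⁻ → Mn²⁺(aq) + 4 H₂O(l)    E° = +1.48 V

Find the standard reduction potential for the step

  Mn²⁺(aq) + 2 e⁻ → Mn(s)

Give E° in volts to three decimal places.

-1.180 V

Sequential free energies add, so n₃E°₃ = n₁E°₁ + n₂E°₂.
With n₃ = 7, and the known step contributing 5×(+1.48) V, the unknown satisfies 2·E° = 7×(+0.72) − 5×(+1.48) = -2.360.
E° = -2.360 / 2 = -1.180 V.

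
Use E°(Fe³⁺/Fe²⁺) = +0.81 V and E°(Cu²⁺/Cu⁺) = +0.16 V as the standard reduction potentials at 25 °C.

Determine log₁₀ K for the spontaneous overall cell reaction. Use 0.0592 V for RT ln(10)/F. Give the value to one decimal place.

Cathode: Fe³⁺/Fe²⁺; anode: Cu²⁺/Cu⁺. E°cell = +0.65 V, n = 1.
log K = nE°cell / 0.0592 = (1)(+0.65) / 0.0592 = 11.0.

11.0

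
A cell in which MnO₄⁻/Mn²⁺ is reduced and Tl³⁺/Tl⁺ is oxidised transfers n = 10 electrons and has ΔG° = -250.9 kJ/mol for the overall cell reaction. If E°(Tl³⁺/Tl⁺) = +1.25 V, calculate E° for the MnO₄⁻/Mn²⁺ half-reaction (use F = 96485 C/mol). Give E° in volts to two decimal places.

E°cell = −ΔG°/(nF) = −(-250.9×10³)/((10)(96485)) = +0.260 V.
Since MnO₄⁻/Mn²⁺ is the cathode and Tl³⁺/Tl⁺ the anode, E°cell = E°(MnO₄⁻/Mn²⁺) − E°(Tl³⁺/Tl⁺).
So E°(MnO₄⁻/Mn²⁺) = E°cell + E°(Tl³⁺/Tl⁺) = +0.260 + (+1.25) = +1.51 V.

+1.51 V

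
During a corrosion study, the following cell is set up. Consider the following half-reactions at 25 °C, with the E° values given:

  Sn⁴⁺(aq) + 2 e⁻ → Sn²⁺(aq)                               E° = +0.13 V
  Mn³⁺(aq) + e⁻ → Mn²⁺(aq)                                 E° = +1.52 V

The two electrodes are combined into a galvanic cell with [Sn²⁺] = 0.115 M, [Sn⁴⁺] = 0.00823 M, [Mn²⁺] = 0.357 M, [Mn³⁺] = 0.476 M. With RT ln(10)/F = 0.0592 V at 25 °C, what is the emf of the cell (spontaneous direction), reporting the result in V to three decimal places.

Mn³⁺/Mn²⁺ is the cathode (higher E°), Sn⁴⁺/Sn²⁺ the anode: E°cell = +1.52 − (+0.13) = +1.39 V, n = 2.
Overall: 2 Mn³⁺(aq) + Sn²⁺(aq) → 2 Mn²⁺(aq) + Sn⁴⁺(aq)
Q = [Mn²⁺]^2·[Sn⁴⁺] / ([Mn³⁺]^2·[Sn²⁺]); log Q = -1.395.
E = E° − (0.0592/n) log Q = +1.39 − (0.0592/2)(-1.395) = +1.431 V.

+1.431 V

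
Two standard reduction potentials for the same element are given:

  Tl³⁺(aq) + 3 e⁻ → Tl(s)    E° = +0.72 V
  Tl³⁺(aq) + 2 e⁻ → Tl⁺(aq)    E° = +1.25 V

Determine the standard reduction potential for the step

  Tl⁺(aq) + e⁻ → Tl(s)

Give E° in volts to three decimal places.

Sequential free energies add, so n₃E°₃ = n₁E°₁ + n₂E°₂.
With n₃ = 3, and the known step contributing 2×(+1.25) V, the unknown satisfies 1·E° = 3×(+0.72) − 2×(+1.25) = -0.340.
E° = -0.340 / 1 = -0.340 V.

-0.340 V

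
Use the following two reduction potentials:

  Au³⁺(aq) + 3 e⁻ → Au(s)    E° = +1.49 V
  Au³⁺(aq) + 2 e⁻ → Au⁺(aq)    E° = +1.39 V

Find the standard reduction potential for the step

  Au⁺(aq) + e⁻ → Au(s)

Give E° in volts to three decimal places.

Sequential free energies add, so n₃E°₃ = n₁E°₁ + n₂E°₂.
With n₃ = 3, and the known step contributing 2×(+1.39) V, the unknown satisfies 1·E° = 3×(+1.49) − 2×(+1.39) = +1.690.
E° = +1.690 / 1 = +1.690 V.

+1.690 V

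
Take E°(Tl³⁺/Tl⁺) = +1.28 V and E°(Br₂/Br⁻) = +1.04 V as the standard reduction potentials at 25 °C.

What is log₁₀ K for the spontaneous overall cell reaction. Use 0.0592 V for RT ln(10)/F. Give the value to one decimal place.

8.1

Cathode: Tl³⁺/Tl⁺; anode: Br₂/Br⁻. E°cell = +0.24 V, n = 2.
log K = nE°cell / 0.0592 = (2)(+0.24) / 0.0592 = 8.1.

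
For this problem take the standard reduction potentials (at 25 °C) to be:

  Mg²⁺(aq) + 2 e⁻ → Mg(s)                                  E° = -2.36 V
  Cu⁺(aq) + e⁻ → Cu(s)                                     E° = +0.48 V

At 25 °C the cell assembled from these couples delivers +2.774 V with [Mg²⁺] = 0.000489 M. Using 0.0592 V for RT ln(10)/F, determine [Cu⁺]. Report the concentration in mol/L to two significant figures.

0.0017 M

Cu⁺/Cu is the cathode, Mg²⁺/Mg the anode: E°cell = +2.84 V, n = 2.
Overall reaction: 2 Cu⁺(aq) + Mg(s) → 2 Cu(s) + Mg²⁺(aq); Q = [Mg²⁺]^1/[Cu⁺]^2.
From E = E° − (0.0592/n) log Q: log Q = (E° − E)·n/0.0592 = (+2.84 − (+2.774))·2/0.0592 = 2.2297.
So 2·log[Cu⁺] = 1·log(0.000489) − log Q = -3.3107 − (2.2297) = -5.5404; log[Cu⁺] = -5.5404 / 2 = -2.7702; [Cu⁺] = 10^(-2.7702) ≈ 0.0017 M.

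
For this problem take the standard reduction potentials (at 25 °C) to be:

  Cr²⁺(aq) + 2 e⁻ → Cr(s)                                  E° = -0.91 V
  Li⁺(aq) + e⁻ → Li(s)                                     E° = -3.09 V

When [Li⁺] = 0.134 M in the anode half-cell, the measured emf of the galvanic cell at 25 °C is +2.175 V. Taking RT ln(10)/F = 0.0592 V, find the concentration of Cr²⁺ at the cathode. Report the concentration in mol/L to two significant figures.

0.012 M

Cr²⁺/Cr is the cathode, Li⁺/Li the anode: E°cell = +2.18 V, n = 2.
Overall reaction: Cr²⁺(aq) + 2 Li(s) → Cr(s) + 2 Li⁺(aq); Q = [Li⁺]^2/[Cr²⁺]^1.
From E = E° − (0.0592/n) log Q: log Q = (E° − E)·n/0.0592 = (+2.18 − (+2.175))·2/0.0592 = 0.1689.
So 1·log[Cr²⁺] = 2·log(0.134) − log Q = -1.7458 − (0.1689) = -1.9147; [Cr²⁺] = 10^(-1.9147) ≈ 0.012 M.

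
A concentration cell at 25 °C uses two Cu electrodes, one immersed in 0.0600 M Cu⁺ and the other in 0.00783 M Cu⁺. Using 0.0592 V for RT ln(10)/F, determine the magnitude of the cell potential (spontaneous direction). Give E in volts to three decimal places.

For a concentration cell E°cell = 0. The 0.0600 M side is the cathode (reduction is favoured where [Cu⁺] is higher).
With n = 1, E = −(0.0592/1) log([Cu⁺]ₐₙ/[Cu⁺]꜀ₐₜ) = −(0.0592/1) log(0.00783/0.06) = −(0.0592/1)(-0.884) = +0.052 V.

+0.052 V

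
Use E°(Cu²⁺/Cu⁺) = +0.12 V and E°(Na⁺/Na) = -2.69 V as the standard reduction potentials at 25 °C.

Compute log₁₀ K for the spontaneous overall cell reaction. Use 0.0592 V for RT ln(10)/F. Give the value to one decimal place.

47.5

Cathode: Cu²⁺/Cu⁺; anode: Na⁺/Na. E°cell = +2.81 V, n = 1.
log K = nE°cell / 0.0592 = (1)(+2.81) / 0.0592 = 47.5.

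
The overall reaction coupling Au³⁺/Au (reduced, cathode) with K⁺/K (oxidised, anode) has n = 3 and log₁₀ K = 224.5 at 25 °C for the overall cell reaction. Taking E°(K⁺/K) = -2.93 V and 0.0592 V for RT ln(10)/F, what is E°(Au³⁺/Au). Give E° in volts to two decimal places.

E°cell = (0.0592/n)·log K = (0.0592/3)(224.5) = +4.430 V.
Since Au³⁺/Au is the cathode and K⁺/K the anode, E°cell = E°(Au³⁺/Au) − E°(K⁺/K).
So E°(Au³⁺/Au) = E°cell + E°(K⁺/K) = +4.430 + (-2.93) = +1.50 V.

+1.50 V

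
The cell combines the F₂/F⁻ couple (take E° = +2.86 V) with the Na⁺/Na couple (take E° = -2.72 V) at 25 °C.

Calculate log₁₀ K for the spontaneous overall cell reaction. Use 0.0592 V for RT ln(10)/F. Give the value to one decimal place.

Cathode: F₂/F⁻; anode: Na⁺/Na. E°cell = +5.58 V, n = 2.
log K = nE°cell / 0.0592 = (2)(+5.58) / 0.0592 = 188.5.

188.5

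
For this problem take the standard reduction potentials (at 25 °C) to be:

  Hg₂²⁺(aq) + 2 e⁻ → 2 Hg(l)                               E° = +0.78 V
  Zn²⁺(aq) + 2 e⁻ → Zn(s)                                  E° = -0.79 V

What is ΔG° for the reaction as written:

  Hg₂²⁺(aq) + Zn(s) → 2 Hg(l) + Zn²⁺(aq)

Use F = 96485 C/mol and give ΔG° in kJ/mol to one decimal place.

-303.0 kJ/mol

As written, Hg₂²⁺/Hg is reduced (cathode) and Zn²⁺/Zn is oxidised (anode), so E°cell = (+0.78) − (-0.79) = +1.57 V.
Balancing electrons gives n = 2.
ΔG° = −nFE° = −(2)(96485)(+1.57) = -302,963 J = -303.0 kJ/mol.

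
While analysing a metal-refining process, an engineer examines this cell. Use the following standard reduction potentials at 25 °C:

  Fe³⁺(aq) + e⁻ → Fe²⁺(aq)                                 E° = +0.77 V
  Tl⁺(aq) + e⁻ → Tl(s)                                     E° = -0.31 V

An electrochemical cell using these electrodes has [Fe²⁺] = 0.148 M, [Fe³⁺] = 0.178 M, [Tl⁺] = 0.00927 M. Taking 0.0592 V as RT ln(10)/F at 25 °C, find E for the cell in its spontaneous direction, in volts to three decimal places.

Fe³⁺/Fe²⁺ is the cathode (higher E°), Tl⁺/Tl the anode: E°cell = +0.77 − (-0.31) = +1.08 V, n = 1.
Overall: Fe³⁺(aq) + Tl(s) → Fe²⁺(aq) + Tl⁺(aq)
Q = [Fe²⁺]·[Tl⁺] / ([Fe³⁺]); log Q = -2.113.
E = E° − (0.0592/n) log Q = +1.08 − (0.0592/1)(-2.113) = +1.205 V.

+1.205 V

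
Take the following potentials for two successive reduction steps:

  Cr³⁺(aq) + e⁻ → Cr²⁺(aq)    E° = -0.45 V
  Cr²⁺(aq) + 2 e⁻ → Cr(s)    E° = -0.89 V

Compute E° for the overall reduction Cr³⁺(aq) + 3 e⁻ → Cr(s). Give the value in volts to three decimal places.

Since ΔG° = −nFE° is additive over sequential reductions, n₃E°₃ = n₁E°₁ + n₂E°₂.
E°₃ = (1×-0.45 + 2×-0.89) / 3 = (-2.230) / 3 = -0.743 V.
Simply averaging or adding the two E° values would be wrong; the electron-weighted sum is required.

-0.743 V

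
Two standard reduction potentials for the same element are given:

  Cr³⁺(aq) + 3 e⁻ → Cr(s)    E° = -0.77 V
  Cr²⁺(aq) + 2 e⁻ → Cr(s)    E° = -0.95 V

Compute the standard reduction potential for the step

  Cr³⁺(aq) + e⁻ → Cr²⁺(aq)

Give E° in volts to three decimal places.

-0.410 V

Sequential free energies add, so n₃E°₃ = n₁E°₁ + n₂E°₂.
With n₃ = 3, and the known step contributing 2×(-0.95) V, the unknown satisfies 1·E° = 3×(-0.77) − 2×(-0.95) = -0.410.
E° = -0.410 / 1 = -0.410 V.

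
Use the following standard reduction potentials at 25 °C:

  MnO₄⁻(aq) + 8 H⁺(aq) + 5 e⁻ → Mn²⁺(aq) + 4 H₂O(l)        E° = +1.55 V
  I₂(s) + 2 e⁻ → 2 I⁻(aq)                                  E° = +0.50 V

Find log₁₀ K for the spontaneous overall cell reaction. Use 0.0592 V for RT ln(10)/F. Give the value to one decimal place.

177.4

Cathode: MnO₄⁻/Mn²⁺; anode: I₂/I⁻. E°cell = +1.05 V, n = 10.
log K = nE°cell / 0.0592 = (10)(+1.05) / 0.0592 = 177.4.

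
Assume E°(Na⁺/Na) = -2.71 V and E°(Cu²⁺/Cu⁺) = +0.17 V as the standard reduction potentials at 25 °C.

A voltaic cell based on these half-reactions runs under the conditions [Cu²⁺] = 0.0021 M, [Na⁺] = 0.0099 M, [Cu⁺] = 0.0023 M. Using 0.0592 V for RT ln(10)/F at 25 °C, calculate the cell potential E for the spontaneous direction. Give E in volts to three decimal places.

Cu²⁺/Cu⁺ is the cathode (higher E°), Na⁺/Na the anode: E°cell = +0.17 − (-2.71) = +2.88 V, n = 1.
Overall: Cu²⁺(aq) + Na(s) → Cu⁺(aq) + Na⁺(aq)
Q = [Cu⁺]·[Na⁺] / ([Cu²⁺]); log Q = -1.965.
E = E° − (0.0592/n) log Q = +2.88 − (0.0592/1)(-1.965) = +2.996 V.

+2.996 V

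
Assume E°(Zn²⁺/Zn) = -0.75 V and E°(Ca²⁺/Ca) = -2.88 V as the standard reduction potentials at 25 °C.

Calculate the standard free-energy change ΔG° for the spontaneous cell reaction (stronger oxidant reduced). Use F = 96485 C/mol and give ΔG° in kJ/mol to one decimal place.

Zn²⁺/Zn (E° = -0.75 V) is the cathode; Ca²⁺/Ca (E° = -2.88 V) is the anode, so E°cell = +2.13 V.
Balancing electrons gives n = 2 (lcm of 2 and 2).
ΔG° = −nFE° = −(2)(96485)(+2.13) = -411,026 J = -411.0 kJ/mol.

-411.0 kJ/mol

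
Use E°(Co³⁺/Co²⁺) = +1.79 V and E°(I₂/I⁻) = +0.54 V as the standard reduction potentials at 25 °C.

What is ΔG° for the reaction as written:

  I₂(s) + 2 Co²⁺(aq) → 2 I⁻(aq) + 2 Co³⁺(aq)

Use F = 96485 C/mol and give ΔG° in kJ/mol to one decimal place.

As written, I₂/I⁻ is reduced (cathode) and Co³⁺/Co²⁺ is oxidised (anode), so E°cell = (+0.54) − (+1.79) = -1.25 V.
Balancing electrons gives n = 2.
ΔG° = −nFE° = −(2)(96485)(-1.25) = 241,212 J = +241.2 kJ/mol.

+241.2 kJ/mol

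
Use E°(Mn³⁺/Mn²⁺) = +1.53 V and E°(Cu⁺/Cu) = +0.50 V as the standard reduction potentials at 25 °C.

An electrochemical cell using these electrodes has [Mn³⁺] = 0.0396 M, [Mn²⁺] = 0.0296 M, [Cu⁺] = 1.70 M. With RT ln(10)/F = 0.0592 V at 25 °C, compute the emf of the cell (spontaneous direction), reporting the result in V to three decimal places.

+1.024 V

Mn³⁺/Mn²⁺ is the cathode (higher E°), Cu⁺/Cu the anode: E°cell = +1.53 − (+0.50) = +1.03 V, n = 1.
Overall: Mn³⁺(aq) + Cu(s) → Mn²⁺(aq) + Cu⁺(aq)
Q = [Mn²⁺]·[Cu⁺] / ([Mn³⁺]); log Q = 0.104.
E = E° − (0.0592/n) log Q = +1.03 − (0.0592/1)(0.104) = +1.024 V.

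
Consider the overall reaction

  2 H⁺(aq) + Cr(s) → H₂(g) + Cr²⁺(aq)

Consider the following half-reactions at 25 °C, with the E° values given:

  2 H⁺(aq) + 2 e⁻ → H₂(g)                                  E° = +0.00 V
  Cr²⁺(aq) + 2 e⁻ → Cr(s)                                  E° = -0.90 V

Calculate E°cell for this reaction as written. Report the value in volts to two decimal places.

The H⁺/H₂ couple has the higher reduction potential, so it is the cathode; Cr²⁺/Cr is oxidised at the anode.
E°cell = E°(cathode) − E°(anode) = (+0.00) − (-0.90) = +0.90 V.

+0.90 V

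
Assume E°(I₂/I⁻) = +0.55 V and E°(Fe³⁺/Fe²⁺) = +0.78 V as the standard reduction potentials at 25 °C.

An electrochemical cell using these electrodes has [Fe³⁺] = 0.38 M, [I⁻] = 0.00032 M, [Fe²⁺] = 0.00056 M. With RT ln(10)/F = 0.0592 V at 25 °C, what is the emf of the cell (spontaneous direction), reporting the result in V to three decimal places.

+0.191 V

Fe³⁺/Fe²⁺ is the cathode (higher E°), I₂/I⁻ the anode: E°cell = +0.78 − (+0.55) = +0.23 V, n = 2.
Overall: 2 Fe³⁺(aq) + 2 I⁻(aq) → 2 Fe²⁺(aq) + I₂(s)
Q = [Fe²⁺]^2 / ([Fe³⁺]^2·[I⁻]^2); log Q = 1.327.
E = E° − (0.0592/n) log Q = +0.23 − (0.0592/2)(1.327) = +0.191 V.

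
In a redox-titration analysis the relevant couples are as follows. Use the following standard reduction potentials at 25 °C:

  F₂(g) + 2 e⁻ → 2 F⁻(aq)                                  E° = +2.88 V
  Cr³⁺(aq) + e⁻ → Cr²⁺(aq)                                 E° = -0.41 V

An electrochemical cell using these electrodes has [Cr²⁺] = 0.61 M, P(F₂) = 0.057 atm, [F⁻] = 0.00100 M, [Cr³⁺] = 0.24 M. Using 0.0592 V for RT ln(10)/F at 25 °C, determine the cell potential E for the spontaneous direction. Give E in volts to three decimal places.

+3.455 V

F₂/F⁻ is the cathode (higher E°), Cr³⁺/Cr²⁺ the anode: E°cell = +2.88 − (-0.41) = +3.29 V, n = 2.
Overall: F₂(g) + 2 Cr²⁺(aq) → 2 F⁻(aq) + 2 Cr³⁺(aq)
Q = [F⁻]^2·[Cr³⁺]^2 / (P(F₂)·[Cr²⁺]^2); log Q = -5.566.
E = E° − (0.0592/n) log Q = +3.29 − (0.0592/2)(-5.566) = +3.455 V.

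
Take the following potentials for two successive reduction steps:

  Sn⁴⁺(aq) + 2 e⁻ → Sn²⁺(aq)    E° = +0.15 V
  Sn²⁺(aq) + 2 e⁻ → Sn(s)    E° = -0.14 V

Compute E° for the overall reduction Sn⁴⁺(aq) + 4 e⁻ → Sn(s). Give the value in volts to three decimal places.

+0.005 V

Standard free energies of sequential steps add: ΔG°₃ = ΔG°₁ + ΔG°₂, so n₃E°₃ = n₁E°₁ + n₂E°₂.
E°₃ = (2×+0.15 + 2×-0.14) / 4 = (+0.020) / 4 = +0.005 V.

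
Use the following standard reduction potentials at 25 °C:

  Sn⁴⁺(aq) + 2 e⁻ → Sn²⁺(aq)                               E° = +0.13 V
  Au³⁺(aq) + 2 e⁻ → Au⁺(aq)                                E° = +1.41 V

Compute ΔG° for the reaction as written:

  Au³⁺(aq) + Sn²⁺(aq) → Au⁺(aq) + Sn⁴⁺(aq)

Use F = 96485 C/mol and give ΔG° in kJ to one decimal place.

-247.0 kJ

As written, Au³⁺/Au⁺ is reduced (cathode) and Sn⁴⁺/Sn²⁺ is oxidised (anode), so E°cell = (+1.41) − (+0.13) = +1.28 V.
Balancing electrons gives n = 2.
ΔG° = −nFE° = −(2)(96485)(+1.28) = -247,002 J = -247.0 kJ.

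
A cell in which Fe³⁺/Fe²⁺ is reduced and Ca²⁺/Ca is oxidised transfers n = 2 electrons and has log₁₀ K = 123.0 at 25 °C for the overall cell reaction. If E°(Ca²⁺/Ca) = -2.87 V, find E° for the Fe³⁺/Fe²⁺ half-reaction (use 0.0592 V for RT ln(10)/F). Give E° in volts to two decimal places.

E°cell = (0.0592/n)·log K = (0.0592/2)(123.0) = +3.641 V.
Since Fe³⁺/Fe²⁺ is the cathode and Ca²⁺/Ca the anode, E°cell = E°(Fe³⁺/Fe²⁺) − E°(Ca²⁺/Ca).
So E°(Fe³⁺/Fe²⁺) = E°cell + E°(Ca²⁺/Ca) = +3.641 + (-2.87) = +0.77 V.

+0.77 V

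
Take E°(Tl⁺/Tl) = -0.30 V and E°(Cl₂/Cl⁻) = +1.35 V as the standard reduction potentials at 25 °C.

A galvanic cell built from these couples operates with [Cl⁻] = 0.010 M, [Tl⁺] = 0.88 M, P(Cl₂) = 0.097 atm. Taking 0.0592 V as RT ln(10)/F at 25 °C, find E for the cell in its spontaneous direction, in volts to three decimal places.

+1.742 V

Cl₂/Cl⁻ is the cathode (higher E°), Tl⁺/Tl the anode: E°cell = +1.35 − (-0.30) = +1.65 V, n = 2.
Overall: Cl₂(g) + 2 Tl(s) → 2 Cl⁻(aq) + 2 Tl⁺(aq)
Q = [Cl⁻]^2·[Tl⁺]^2 / (P(Cl₂)); log Q = -3.098.
E = E° − (0.0592/n) log Q = +1.65 − (0.0592/2)(-3.098) = +1.742 V.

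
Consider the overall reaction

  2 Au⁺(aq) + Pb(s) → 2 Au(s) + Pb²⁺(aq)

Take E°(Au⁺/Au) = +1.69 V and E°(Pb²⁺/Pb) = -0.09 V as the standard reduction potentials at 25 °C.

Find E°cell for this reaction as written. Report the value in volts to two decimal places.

The Au⁺/Au couple has the higher reduction potential, so it is the cathode; Pb²⁺/Pb is oxidised at the anode.
E°cell = E°(cathode) − E°(anode) = (+1.69) − (-0.09) = +1.78 V.

+1.78 V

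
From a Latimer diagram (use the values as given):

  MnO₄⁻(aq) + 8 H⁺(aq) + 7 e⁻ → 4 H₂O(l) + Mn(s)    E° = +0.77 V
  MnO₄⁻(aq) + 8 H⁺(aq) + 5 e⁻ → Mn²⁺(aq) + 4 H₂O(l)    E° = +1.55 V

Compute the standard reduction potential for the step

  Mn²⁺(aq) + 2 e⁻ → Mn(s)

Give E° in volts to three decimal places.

Sequential free energies add, so n₃E°₃ = n₁E°₁ + n₂E°₂.
With n₃ = 7, and the known step contributing 5×(+1.55) V, the unknown satisfies 2·E° = 7×(+0.77) − 5×(+1.55) = -2.360.
E° = -2.360 / 2 = -1.180 V.

-1.180 V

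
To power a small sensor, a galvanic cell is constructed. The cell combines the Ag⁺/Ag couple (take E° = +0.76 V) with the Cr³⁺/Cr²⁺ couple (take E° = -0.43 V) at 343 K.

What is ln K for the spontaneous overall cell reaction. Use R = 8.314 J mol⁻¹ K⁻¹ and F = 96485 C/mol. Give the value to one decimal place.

40.3

Cathode: Ag⁺/Ag; anode: Cr³⁺/Cr²⁺. E°cell = (+0.76) − (-0.43) = +1.19 V, with n = 1.
ΔG° = −nFE° = −RT ln K, so ln K = nFE°/(RT) = (1)(96485)(+1.19) / ((8.314)(343)) = 40.263.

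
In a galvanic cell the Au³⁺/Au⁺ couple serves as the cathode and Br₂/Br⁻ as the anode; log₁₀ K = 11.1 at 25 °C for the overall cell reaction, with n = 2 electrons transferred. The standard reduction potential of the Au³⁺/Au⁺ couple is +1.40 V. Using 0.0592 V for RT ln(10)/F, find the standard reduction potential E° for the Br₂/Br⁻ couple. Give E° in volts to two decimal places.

E°cell = (0.0592/n)·log K = (0.0592/2)(11.1) = +0.329 V.
Since Au³⁺/Au⁺ is the cathode and Br₂/Br⁻ the anode, E°cell = E°(Au³⁺/Au⁺) − E°(Br₂/Br⁻).
So E°(Br₂/Br⁻) = E°(Au³⁺/Au⁺) − E°cell = (+1.40) − (+0.329) = +1.07 V.

+1.07 V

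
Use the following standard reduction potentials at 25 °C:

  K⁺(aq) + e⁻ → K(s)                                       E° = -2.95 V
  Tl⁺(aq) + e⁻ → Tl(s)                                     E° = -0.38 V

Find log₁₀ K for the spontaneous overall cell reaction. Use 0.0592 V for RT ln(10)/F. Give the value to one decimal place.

43.4

Cathode: Tl⁺/Tl; anode: K⁺/K. E°cell = +2.57 V, n = 1.
log K = nE°cell / 0.0592 = (1)(+2.57) / 0.0592 = 43.4.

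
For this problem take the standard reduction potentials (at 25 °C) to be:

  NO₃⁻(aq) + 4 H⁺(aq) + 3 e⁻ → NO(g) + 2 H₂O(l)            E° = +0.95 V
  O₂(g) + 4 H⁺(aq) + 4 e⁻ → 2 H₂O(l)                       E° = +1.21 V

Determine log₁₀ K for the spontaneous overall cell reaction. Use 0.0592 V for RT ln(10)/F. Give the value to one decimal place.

52.7

Cathode: O₂/H₂O; anode: NO₃⁻/NO. E°cell = +0.26 V, n = 12.
log K = nE°cell / 0.0592 = (12)(+0.26) / 0.0592 = 52.7.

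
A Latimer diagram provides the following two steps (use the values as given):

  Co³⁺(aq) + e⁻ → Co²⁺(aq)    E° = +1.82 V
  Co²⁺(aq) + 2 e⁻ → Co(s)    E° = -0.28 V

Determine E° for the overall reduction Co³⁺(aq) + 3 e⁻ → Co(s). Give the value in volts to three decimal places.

Adding the free-energy changes (−nFE°) of the two steps gives −n₃FE°₃ = −n₁FE°₁ − n₂FE°₂.
E°₃ = (1×+1.82 + 2×-0.28) / 3 = (+1.260) / 3 = +0.420 V.
E° values themselves are not directly additive — weighting by electron count is essential.

+0.420 V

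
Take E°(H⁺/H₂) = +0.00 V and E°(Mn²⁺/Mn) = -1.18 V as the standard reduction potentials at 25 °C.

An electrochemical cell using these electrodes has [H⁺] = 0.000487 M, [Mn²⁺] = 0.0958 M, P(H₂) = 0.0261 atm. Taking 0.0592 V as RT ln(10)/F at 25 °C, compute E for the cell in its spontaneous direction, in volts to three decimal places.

+1.061 V

H⁺/H₂ is the cathode (higher E°), Mn²⁺/Mn the anode: E°cell = +0.00 − (-1.18) = +1.18 V, n = 2.
Overall: 2 H⁺(aq) + Mn(s) → H₂(g) + Mn²⁺(aq)
Q = P(H₂)·[Mn²⁺] / ([H⁺]^2); log Q = 4.023.
E = E° − (0.0592/n) log Q = +1.18 − (0.0592/2)(4.023) = +1.061 V.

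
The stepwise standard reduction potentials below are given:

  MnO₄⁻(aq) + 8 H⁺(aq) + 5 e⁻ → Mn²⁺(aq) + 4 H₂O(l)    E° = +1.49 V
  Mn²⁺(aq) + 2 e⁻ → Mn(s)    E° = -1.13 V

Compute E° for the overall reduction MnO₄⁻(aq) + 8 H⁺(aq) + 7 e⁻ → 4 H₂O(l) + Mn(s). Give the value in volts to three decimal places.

Adding the free-energy changes (−nFE°) of the two steps gives −n₃FE°₃ = −n₁FE°₁ − n₂FE°₂.
E°₃ = (5×+1.49 + 2×-1.13) / 7 = (+5.190) / 7 = +0.741 V.

+0.741 V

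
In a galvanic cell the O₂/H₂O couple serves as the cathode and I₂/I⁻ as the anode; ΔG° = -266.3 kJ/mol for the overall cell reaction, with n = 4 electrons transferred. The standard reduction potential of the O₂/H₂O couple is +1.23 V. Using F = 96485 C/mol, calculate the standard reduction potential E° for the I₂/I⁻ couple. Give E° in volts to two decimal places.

+0.54 V

E°cell = −ΔG°/(nF) = −(-266.3×10³)/((4)(96485)) = +0.690 V.
Since O₂/H₂O is the cathode and I₂/I⁻ the anode, E°cell = E°(O₂/H₂O) − E°(I₂/I⁻).
So E°(I₂/I⁻) = E°(O₂/H₂O) − E°cell = (+1.23) − (+0.690) = +0.54 V.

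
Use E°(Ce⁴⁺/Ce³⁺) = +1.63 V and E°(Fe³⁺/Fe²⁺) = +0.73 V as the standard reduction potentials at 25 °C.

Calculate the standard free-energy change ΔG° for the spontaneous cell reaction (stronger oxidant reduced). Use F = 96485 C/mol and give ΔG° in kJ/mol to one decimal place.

Ce⁴⁺/Ce³⁺ (E° = +1.63 V) is the cathode; Fe³⁺/Fe²⁺ (E° = +0.73 V) is the anode, so E°cell = +0.90 V.
Balancing electrons gives n = 1 (lcm of 1 and 1).
ΔG° = −nFE° = −(1)(96485)(+0.90) = -86,836 J = -86.8 kJ/mol.

-86.8 kJ/mol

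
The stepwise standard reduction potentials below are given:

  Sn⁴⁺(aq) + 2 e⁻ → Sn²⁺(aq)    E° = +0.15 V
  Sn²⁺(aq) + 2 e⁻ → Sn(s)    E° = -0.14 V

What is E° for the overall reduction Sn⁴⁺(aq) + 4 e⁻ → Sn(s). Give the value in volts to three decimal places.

+0.005 V

Adding the free-energy changes (−nFE°) of the two steps gives −n₃FE°₃ = −n₁FE°₁ − n₂FE°₂.
E°₃ = (2×+0.15 + 2×-0.14) / 4 = (+0.020) / 4 = +0.005 V.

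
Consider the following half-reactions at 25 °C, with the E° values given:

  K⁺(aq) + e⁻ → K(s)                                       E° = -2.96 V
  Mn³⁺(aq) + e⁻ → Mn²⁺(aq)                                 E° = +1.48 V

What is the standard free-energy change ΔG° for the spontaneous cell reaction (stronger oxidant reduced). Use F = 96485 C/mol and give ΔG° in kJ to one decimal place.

-428.4 kJ

Mn³⁺/Mn²⁺ (E° = +1.48 V) is the cathode; K⁺/K (E° = -2.96 V) is the anode, so E°cell = +4.44 V.
Balancing electrons gives n = 1 (lcm of 1 and 1).
ΔG° = −nFE° = −(1)(96485)(+4.44) = -428,393 J = -428.4 kJ.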